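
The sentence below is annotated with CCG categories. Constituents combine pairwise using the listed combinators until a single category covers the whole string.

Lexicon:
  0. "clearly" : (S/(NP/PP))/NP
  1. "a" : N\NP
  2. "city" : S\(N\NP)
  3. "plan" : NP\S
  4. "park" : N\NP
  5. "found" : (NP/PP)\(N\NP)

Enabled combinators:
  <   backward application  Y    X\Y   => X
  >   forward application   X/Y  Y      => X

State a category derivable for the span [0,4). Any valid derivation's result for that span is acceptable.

S/(NP/PP)

[0,6] S   >
  [0,4] S/(NP/PP)   >
    [0,1] "clearly" : (S/(NP/PP))/NP
    [1,4] NP   <
      [1,3] S   <
        [1,2] "a" : N\NP
        [2,3] "city" : S\(N\NP)
      [3,4] "plan" : NP\S
  [4,6] NP/PP   <
    [4,5] "park" : N\NP
    [5,6] "found" : (NP/PP)\(N\NP)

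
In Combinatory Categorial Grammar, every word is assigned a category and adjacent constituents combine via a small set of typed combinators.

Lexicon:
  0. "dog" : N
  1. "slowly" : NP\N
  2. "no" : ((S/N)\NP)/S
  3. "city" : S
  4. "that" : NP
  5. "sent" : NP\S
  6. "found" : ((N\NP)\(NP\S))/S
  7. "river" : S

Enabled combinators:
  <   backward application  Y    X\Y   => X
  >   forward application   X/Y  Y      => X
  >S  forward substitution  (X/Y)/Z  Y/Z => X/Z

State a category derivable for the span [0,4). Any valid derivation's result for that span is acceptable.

[0,8] S   >
  [0,4] S/N   <
    [0,2] NP   <
      [0,1] "dog" : N
      [1,2] "slowly" : NP\N
    [2,4] (S/N)\NP   >
      [2,3] "no" : ((S/N)\NP)/S
      [3,4] "city" : S
  [4,8] N   <
    [4,5] "that" : NP
    [5,8] N\NP   <
      [5,6] "sent" : NP\S
      [6,8] (N\NP)\(NP\S)   >
        [6,7] "found" : ((N\NP)\(NP\S))/S
        [7,8] "river" : S

S/N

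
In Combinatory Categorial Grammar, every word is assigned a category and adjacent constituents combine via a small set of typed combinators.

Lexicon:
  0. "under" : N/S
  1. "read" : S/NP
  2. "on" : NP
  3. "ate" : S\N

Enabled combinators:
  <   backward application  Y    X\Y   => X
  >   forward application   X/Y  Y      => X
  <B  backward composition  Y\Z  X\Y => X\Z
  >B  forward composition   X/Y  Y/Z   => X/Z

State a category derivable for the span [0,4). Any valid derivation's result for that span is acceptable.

S

[0,4] S   <
  [0,3] N   >
    [0,1] "under" : N/S
    [1,3] S   >
      [1,2] "read" : S/NP
      [2,3] "on" : NP
  [3,4] "ate" : S\N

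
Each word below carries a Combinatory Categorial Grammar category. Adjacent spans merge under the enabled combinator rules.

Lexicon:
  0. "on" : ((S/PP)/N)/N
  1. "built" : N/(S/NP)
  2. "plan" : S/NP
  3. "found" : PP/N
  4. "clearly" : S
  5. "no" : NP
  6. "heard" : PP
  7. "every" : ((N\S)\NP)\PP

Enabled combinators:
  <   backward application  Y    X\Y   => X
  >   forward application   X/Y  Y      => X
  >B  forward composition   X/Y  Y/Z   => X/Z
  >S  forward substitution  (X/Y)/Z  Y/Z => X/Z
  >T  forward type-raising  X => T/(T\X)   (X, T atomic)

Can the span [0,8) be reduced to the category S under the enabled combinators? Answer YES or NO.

[0,8] S   >
  [0,4] S/N   >S
    [0,3] (S/PP)/N   >
      [0,1] "on" : ((S/PP)/N)/N
      [1,3] N   >
        [1,2] "built" : N/(S/NP)
        [2,3] "plan" : S/NP
    [3,4] "found" : PP/N
  [4,8] N   <
    [4,5] "clearly" : S
    [5,8] N\S   <
      [5,6] "no" : NP
      [6,8] (N\S)\NP   <
        [6,7] "heard" : PP
        [7,8] "every" : ((N\S)\NP)\PP

YES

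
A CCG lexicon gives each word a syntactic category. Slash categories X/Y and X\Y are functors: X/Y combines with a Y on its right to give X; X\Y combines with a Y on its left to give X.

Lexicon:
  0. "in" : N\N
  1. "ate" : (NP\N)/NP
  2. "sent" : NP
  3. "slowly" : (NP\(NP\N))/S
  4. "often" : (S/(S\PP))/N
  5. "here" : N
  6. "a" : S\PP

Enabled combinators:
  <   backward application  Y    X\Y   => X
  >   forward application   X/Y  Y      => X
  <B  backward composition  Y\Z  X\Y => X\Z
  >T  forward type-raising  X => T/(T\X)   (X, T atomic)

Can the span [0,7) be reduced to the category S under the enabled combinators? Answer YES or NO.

NO

N\N (NP\N)/NP NP (NP\(NP\N))/S (S/(S\PP))/N N S\PP
CKY chart[0,7] = {N/(N\NP), NP, NP/(NP\NP), PP/(PP\NP), S/(S\NP)}; S ∉ chart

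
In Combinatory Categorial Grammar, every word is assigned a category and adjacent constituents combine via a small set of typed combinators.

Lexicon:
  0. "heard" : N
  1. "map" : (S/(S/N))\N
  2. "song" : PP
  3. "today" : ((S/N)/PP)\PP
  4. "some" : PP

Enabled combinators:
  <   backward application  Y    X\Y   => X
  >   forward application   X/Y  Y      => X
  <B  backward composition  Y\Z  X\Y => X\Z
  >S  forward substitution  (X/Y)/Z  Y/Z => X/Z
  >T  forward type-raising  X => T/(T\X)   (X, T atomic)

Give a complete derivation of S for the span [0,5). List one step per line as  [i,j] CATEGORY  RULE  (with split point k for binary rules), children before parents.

[0,1] N  lex  "heard"
[1,2] (S/(S/N))\N  lex  "map"
[0,2] S/(S/N)  <  k=1
[2,3] PP  lex  "song"
[3,4] ((S/N)/PP)\PP  lex  "today"
[2,4] (S/N)/PP  <  k=3
[4,5] PP  lex  "some"
[2,5] S/N  >  k=4
[0,5] S  >  k=2

[0,5] S   >
  [0,2] S/(S/N)   <
    [0,1] "heard" : N
    [1,2] "map" : (S/(S/N))\N
  [2,5] S/N   >
    [2,4] (S/N)/PP   <
      [2,3] "song" : PP
      [3,4] "today" : ((S/N)/PP)\PP
    [4,5] "some" : PP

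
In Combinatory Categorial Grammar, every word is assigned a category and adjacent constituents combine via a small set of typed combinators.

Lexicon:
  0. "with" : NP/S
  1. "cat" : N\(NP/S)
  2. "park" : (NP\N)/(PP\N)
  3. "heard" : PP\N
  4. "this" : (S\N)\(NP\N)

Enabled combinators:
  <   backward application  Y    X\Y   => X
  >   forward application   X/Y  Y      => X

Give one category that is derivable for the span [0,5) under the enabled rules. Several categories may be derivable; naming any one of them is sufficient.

S

[0,5] S   <
  [0,2] N   <
    [0,1] "with" : NP/S
    [1,2] "cat" : N\(NP/S)
  [2,5] S\N   <
    [2,4] NP\N   >
      [2,3] "park" : (NP\N)/(PP\N)
      [3,4] "heard" : PP\N
    [4,5] "this" : (S\N)\(NP\N)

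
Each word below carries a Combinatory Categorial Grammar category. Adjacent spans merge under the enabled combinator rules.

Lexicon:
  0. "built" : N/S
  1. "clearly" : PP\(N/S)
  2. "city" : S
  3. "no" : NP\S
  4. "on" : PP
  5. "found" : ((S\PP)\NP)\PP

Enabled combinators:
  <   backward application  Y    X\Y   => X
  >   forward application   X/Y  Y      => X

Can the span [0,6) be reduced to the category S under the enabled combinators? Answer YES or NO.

[0,6] S   <
  [0,2] PP   <
    [0,1] "built" : N/S
    [1,2] "clearly" : PP\(N/S)
  [2,6] S\PP   <
    [2,4] NP   <
      [2,3] "city" : S
      [3,4] "no" : NP\S
    [4,6] (S\PP)\NP   <
      [4,5] "on" : PP
      [5,6] "found" : ((S\PP)\NP)\PP

YES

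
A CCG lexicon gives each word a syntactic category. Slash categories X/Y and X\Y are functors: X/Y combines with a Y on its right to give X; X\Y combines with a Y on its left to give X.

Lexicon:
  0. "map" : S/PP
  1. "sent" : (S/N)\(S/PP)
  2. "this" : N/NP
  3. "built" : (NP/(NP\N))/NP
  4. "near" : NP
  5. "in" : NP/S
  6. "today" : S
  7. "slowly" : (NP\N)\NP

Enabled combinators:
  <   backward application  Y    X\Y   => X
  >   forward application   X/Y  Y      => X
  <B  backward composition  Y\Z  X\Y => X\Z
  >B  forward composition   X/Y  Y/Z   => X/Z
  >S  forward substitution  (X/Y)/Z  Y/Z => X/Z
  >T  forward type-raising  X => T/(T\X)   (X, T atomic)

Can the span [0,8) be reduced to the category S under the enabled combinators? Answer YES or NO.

[0,8] S   >
  [0,2] S/N   <
    [0,1] "map" : S/PP
    [1,2] "sent" : (S/N)\(S/PP)
  [2,8] N   >
    [2,3] "this" : N/NP
    [3,8] NP   >
      [3,5] NP/(NP\N)   >
        [3,4] "built" : (NP/(NP\N))/NP
        [4,5] "near" : NP
      [5,8] NP\N   <
        [5,7] NP   >
          [5,6] "in" : NP/S
          [6,7] "today" : S
        [7,8] "slowly" : (NP\N)\NP

YES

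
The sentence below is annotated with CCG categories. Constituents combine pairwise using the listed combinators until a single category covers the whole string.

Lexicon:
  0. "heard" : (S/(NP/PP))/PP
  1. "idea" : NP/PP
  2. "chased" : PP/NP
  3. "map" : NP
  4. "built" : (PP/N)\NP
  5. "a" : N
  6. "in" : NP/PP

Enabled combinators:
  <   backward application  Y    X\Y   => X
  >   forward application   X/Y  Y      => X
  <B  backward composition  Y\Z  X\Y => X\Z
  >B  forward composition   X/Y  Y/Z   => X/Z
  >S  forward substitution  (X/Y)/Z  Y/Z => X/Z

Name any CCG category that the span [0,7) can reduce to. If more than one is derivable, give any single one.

[0,7] S   >
  [0,6] S/(NP/PP)   >
    [0,1] "heard" : (S/(NP/PP))/PP
    [1,6] PP   >
      [1,5] PP/N   <
        [1,4] NP   >
          [1,2] "idea" : NP/PP
          [2,4] PP   >
            [2,3] "chased" : PP/NP
            [3,4] "map" : NP
        [4,5] "built" : (PP/N)\NP
      [5,6] "a" : N
  [6,7] "in" : NP/PP

S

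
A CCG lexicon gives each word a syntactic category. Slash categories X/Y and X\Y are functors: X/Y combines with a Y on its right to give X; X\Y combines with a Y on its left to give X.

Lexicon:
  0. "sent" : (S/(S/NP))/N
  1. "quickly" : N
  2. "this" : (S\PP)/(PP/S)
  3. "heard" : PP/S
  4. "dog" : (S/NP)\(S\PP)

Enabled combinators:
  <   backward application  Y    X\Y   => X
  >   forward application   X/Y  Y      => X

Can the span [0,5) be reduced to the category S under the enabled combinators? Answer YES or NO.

[0,5] S   >
  [0,2] S/(S/NP)   >
    [0,1] "sent" : (S/(S/NP))/N
    [1,2] "quickly" : N
  [2,5] S/NP   <
    [2,4] S\PP   >
      [2,3] "this" : (S\PP)/(PP/S)
      [3,4] "heard" : PP/S
    [4,5] "dog" : (S/NP)\(S\PP)

YES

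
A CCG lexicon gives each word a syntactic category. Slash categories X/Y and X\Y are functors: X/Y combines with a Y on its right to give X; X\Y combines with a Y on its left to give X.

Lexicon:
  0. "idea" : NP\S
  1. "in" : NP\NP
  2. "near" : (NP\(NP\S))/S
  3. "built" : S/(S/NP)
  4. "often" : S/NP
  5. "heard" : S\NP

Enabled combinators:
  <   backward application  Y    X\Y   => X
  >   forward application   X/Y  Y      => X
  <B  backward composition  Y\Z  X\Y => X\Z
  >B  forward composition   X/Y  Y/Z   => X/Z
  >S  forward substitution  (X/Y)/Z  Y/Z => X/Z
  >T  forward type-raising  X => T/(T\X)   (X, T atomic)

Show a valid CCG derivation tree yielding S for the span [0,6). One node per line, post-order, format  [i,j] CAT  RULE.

[0,6] S   <
  [0,5] NP   <
    [0,2] NP\S   <B
      [0,1] "idea" : NP\S
      [1,2] "in" : NP\NP
    [2,5] NP\(NP\S)   >
      [2,3] "near" : (NP\(NP\S))/S
      [3,5] S   >
        [3,4] "built" : S/(S/NP)
        [4,5] "often" : S/NP
  [5,6] "heard" : S\NP

[0,1] NP\S  lex  "idea"
[1,2] NP\NP  lex  "in"
[0,2] NP\S  <B  k=1
[2,3] (NP\(NP\S))/S  lex  "near"
[3,4] S/(S/NP)  lex  "built"
[4,5] S/NP  lex  "often"
[3,5] S  >  k=4
[2,5] NP\(NP\S)  >  k=3
[0,5] NP  <  k=2
[5,6] S\NP  lex  "heard"
[0,6] S  <  k=5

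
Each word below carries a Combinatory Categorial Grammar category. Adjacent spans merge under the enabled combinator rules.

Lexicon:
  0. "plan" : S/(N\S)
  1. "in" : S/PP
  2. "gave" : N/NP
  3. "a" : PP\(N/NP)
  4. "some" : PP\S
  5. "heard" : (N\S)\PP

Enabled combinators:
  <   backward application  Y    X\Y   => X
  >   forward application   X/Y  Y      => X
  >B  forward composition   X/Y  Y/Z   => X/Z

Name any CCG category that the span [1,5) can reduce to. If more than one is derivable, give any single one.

[0,6] S   >
  [0,1] "plan" : S/(N\S)
  [1,6] N\S   <
    [1,5] PP   <
      [1,4] S   >
        [1,2] "in" : S/PP
        [2,4] PP   <
          [2,3] "gave" : N/NP
          [3,4] "a" : PP\(N/NP)
      [4,5] "some" : PP\S
    [5,6] "heard" : (N\S)\PP

PP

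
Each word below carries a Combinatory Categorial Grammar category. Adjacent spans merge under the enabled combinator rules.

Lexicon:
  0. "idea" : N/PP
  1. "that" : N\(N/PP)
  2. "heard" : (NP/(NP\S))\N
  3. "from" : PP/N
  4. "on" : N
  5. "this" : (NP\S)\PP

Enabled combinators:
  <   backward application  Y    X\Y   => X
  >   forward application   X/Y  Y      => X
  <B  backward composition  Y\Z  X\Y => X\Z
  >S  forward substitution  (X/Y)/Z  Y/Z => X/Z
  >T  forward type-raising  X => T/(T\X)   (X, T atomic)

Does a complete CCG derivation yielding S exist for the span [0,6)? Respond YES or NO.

NO

N/PP N\(N/PP) (NP/(NP\S))\N PP/N N (NP\S)\PP
CKY chart[0,6] = {N/(N\NP), NP, NP/(NP\NP), PP/(PP\NP), S/(S\NP)}; S ∉ chart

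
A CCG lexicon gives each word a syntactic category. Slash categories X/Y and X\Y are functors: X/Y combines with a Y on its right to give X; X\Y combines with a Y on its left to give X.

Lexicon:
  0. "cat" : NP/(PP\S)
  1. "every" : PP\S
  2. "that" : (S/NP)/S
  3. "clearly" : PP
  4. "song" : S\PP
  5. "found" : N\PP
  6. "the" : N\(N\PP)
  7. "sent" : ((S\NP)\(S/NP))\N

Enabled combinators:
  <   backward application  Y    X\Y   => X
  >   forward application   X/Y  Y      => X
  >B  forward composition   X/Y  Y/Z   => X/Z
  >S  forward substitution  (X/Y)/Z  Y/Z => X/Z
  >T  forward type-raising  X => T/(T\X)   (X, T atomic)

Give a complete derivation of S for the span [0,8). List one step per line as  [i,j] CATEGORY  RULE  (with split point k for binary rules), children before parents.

[0,1] NP/(PP\S)  lex  "cat"
[1,2] PP\S  lex  "every"
[0,2] NP  >  k=1
[2,3] (S/NP)/S  lex  "that"
[3,4] PP  lex  "clearly"
[4,5] S\PP  lex  "song"
[3,5] S  <  k=4
[2,5] S/NP  >  k=3
[5,6] N\PP  lex  "found"
[6,7] N\(N\PP)  lex  "the"
[5,7] N  <  k=6
[7,8] ((S\NP)\(S/NP))\N  lex  "sent"
[5,8] (S\NP)\(S/NP)  <  k=7
[2,8] S\NP  <  k=5
[0,8] S  <  k=2

[0,8] S   <
  [0,2] NP   >
    [0,1] "cat" : NP/(PP\S)
    [1,2] "every" : PP\S
  [2,8] S\NP   <
    [2,5] S/NP   >
      [2,3] "that" : (S/NP)/S
      [3,5] S   <
        [3,4] "clearly" : PP
        [4,5] "song" : S\PP
    [5,8] (S\NP)\(S/NP)   <
      [5,7] N   <
        [5,6] "found" : N\PP
        [6,7] "the" : N\(N\PP)
      [7,8] "sent" : ((S\NP)\(S/NP))\N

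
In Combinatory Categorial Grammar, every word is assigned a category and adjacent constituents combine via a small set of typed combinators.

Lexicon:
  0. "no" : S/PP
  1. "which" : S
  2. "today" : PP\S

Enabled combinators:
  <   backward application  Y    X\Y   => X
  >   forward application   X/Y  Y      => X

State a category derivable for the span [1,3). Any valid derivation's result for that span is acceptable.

[0,3] S   >
  [0,1] "no" : S/PP
  [1,3] PP   <
    [1,2] "which" : S
    [2,3] "today" : PP\S

PP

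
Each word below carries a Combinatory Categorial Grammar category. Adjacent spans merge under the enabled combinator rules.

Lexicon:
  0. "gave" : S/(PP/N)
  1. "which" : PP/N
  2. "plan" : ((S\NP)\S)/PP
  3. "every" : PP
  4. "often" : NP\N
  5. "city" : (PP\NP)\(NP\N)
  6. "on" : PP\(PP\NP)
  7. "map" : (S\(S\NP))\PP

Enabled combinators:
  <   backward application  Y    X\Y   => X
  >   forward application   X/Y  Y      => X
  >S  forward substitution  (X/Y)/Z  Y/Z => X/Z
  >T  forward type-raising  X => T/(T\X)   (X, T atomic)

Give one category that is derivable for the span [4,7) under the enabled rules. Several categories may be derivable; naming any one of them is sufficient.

PP

[0,8] S   <
  [0,4] S\NP   <
    [0,2] S   >
      [0,1] "gave" : S/(PP/N)
      [1,2] "which" : PP/N
    [2,4] (S\NP)\S   >
      [2,3] "plan" : ((S\NP)\S)/PP
      [3,4] "every" : PP
  [4,8] S\(S\NP)   <
    [4,7] PP   <
      [4,6] PP\NP   <
        [4,5] "often" : NP\N
        [5,6] "city" : (PP\NP)\(NP\N)
      [6,7] "on" : PP\(PP\NP)
    [7,8] "map" : (S\(S\NP))\PP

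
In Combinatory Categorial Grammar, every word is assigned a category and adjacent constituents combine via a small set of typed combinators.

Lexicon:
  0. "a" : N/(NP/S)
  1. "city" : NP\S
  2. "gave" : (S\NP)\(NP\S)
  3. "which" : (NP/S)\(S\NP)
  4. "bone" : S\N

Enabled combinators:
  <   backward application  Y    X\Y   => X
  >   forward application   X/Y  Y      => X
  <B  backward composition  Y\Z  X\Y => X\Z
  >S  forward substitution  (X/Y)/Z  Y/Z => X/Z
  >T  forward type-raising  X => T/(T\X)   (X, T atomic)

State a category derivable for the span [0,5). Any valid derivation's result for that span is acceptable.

S

[0,5] S   <
  [0,4] N   >
    [0,1] "a" : N/(NP/S)
    [1,4] NP/S   <
      [1,3] S\NP   <
        [1,2] "city" : NP\S
        [2,3] "gave" : (S\NP)\(NP\S)
      [3,4] "which" : (NP/S)\(S\NP)
  [4,5] "bone" : S\N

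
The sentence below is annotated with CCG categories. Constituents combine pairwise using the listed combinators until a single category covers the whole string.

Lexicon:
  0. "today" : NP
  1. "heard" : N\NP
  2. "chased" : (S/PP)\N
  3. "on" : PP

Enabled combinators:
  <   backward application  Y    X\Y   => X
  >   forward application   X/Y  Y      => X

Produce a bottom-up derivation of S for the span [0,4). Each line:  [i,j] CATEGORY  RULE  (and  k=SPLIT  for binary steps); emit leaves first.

[0,4] S   >
  [0,3] S/PP   <
    [0,2] N   <
      [0,1] "today" : NP
      [1,2] "heard" : N\NP
    [2,3] "chased" : (S/PP)\N
  [3,4] "on" : PP

[0,1] NP  lex  "today"
[1,2] N\NP  lex  "heard"
[0,2] N  <  k=1
[2,3] (S/PP)\N  lex  "chased"
[0,3] S/PP  <  k=2
[3,4] PP  lex  "on"
[0,4] S  >  k=3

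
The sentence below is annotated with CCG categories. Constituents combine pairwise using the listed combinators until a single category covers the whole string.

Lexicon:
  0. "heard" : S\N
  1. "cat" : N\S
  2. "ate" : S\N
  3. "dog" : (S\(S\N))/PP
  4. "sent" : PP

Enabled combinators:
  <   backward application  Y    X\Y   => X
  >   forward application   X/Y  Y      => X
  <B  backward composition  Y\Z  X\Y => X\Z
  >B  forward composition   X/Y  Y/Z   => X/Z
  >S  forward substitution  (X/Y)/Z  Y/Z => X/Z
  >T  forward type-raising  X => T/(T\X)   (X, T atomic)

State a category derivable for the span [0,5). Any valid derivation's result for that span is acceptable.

[0,5] S   <
  [0,3] S\N   <B
    [0,2] N\N   <B
      [0,1] "heard" : S\N
      [1,2] "cat" : N\S
    [2,3] "ate" : S\N
  [3,5] S\(S\N)   >
    [3,4] "dog" : (S\(S\N))/PP
    [4,5] "sent" : PP

S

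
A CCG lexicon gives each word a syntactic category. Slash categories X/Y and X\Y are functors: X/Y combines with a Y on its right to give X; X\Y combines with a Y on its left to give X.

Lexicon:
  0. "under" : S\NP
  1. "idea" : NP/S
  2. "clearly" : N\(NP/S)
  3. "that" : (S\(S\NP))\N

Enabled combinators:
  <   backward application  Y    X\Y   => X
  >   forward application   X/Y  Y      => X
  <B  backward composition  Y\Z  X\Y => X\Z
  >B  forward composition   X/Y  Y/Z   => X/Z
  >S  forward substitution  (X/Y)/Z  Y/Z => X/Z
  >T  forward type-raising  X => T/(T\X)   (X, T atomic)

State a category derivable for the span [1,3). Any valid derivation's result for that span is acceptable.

[0,4] S   <
  [0,1] "under" : S\NP
  [1,4] S\(S\NP)   <
    [1,3] N   <
      [1,2] "idea" : NP/S
      [2,3] "clearly" : N\(NP/S)
    [3,4] "that" : (S\(S\NP))\N

N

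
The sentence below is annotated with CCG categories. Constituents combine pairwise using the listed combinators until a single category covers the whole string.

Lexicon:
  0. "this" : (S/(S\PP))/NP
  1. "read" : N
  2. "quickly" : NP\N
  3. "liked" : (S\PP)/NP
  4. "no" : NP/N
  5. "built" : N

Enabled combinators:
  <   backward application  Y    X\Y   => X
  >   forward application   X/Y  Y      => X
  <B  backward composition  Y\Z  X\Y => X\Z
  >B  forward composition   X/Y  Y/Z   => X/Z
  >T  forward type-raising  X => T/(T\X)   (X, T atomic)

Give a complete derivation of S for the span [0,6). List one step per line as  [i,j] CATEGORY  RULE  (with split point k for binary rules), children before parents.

[0,1] (S/(S\PP))/NP  lex  "this"
[1,2] N  lex  "read"
[2,3] NP\N  lex  "quickly"
[1,3] NP  <  k=2
[0,3] S/(S\PP)  >  k=1
[3,4] (S\PP)/NP  lex  "liked"
[4,5] NP/N  lex  "no"
[5,6] N  lex  "built"
[4,6] NP  >  k=5
[3,6] S\PP  >  k=4
[0,6] S  >  k=3

[0,6] S   >
  [0,3] S/(S\PP)   >
    [0,1] "this" : (S/(S\PP))/NP
    [1,3] NP   <
      [1,2] "read" : N
      [2,3] "quickly" : NP\N
  [3,6] S\PP   >
    [3,4] "liked" : (S\PP)/NP
    [4,6] NP   >
      [4,5] "no" : NP/N
      [5,6] "built" : N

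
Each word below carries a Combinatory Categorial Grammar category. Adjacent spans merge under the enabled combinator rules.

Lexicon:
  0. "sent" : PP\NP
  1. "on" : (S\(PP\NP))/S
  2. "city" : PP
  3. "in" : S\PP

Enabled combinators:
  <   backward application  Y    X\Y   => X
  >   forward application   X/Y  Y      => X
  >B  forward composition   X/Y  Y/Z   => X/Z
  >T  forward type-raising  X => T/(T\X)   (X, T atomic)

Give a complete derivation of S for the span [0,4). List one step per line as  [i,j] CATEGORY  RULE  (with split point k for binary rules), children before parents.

[0,4] S   <
  [0,1] "sent" : PP\NP
  [1,4] S\(PP\NP)   >
    [1,2] "on" : (S\(PP\NP))/S
    [2,4] S   >
      [2,3] S/(S\PP)   >T
        [2,3] "city" : PP
      [3,4] "in" : S\PP

[0,1] PP\NP  lex  "sent"
[1,2] (S\(PP\NP))/S  lex  "on"
[2,3] PP  lex  "city"
[2,3] S/(S\PP)  >T
[3,4] S\PP  lex  "in"
[2,4] S  >  k=3
[1,4] S\(PP\NP)  >  k=2
[0,4] S  <  k=1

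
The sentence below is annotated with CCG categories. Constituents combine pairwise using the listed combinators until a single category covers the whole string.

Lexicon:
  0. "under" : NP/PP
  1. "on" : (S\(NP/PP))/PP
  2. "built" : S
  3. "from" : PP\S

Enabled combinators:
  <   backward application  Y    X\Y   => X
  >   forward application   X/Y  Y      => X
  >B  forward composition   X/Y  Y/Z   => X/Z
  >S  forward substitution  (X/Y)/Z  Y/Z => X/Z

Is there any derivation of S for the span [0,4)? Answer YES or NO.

YES

[0,4] S   <
  [0,1] "under" : NP/PP
  [1,4] S\(NP/PP)   >
    [1,2] "on" : (S\(NP/PP))/PP
    [2,4] PP   <
      [2,3] "built" : S
      [3,4] "from" : PP\S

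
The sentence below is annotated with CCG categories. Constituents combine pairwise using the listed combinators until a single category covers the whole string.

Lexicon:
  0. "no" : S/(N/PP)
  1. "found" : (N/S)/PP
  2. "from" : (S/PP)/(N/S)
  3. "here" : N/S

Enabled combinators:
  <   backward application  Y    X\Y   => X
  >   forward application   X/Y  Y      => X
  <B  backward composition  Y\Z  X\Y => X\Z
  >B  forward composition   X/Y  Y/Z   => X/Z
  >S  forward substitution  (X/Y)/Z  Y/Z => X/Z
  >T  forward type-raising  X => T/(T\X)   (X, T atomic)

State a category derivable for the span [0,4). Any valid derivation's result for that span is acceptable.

[0,4] S   >
  [0,1] "no" : S/(N/PP)
  [1,4] N/PP   >S
    [1,2] "found" : (N/S)/PP
    [2,4] S/PP   >
      [2,3] "from" : (S/PP)/(N/S)
      [3,4] "here" : N/S

S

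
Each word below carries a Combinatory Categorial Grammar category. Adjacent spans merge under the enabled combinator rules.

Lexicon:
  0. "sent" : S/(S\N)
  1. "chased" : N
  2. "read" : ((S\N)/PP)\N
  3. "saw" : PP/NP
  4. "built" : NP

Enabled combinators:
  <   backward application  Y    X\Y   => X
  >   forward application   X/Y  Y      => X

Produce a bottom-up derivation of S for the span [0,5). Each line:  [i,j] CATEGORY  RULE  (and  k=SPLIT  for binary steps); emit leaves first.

[0,5] S   >
  [0,1] "sent" : S/(S\N)
  [1,5] S\N   >
    [1,3] (S\N)/PP   <
      [1,2] "chased" : N
      [2,3] "read" : ((S\N)/PP)\N
    [3,5] PP   >
      [3,4] "saw" : PP/NP
      [4,5] "built" : NP

[0,1] S/(S\N)  lex  "sent"
[1,2] N  lex  "chased"
[2,3] ((S\N)/PP)\N  lex  "read"
[1,3] (S\N)/PP  <  k=2
[3,4] PP/NP  lex  "saw"
[4,5] NP  lex  "built"
[3,5] PP  >  k=4
[1,5] S\N  >  k=3
[0,5] S  >  k=1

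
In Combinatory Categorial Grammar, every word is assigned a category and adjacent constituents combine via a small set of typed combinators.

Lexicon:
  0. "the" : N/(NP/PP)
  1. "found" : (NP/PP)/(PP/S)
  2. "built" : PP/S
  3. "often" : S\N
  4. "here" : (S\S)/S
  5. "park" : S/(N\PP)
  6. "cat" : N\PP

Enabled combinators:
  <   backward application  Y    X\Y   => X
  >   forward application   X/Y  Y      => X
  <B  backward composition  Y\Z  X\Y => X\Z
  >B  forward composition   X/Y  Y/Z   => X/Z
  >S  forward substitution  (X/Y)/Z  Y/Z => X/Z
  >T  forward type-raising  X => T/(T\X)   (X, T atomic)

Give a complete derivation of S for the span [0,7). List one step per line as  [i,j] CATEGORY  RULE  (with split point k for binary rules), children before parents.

[0,7] S   <
  [0,3] N   >
    [0,1] "the" : N/(NP/PP)
    [1,3] NP/PP   >
      [1,2] "found" : (NP/PP)/(PP/S)
      [2,3] "built" : PP/S
  [3,7] S\N   <B
    [3,4] "often" : S\N
    [4,7] S\S   >
      [4,5] "here" : (S\S)/S
      [5,7] S   >
        [5,6] "park" : S/(N\PP)
        [6,7] "cat" : N\PP

[0,1] N/(NP/PP)  lex  "the"
[1,2] (NP/PP)/(PP/S)  lex  "found"
[2,3] PP/S  lex  "built"
[1,3] NP/PP  >  k=2
[0,3] N  >  k=1
[3,4] S\N  lex  "often"
[4,5] (S\S)/S  lex  "here"
[5,6] S/(N\PP)  lex  "park"
[6,7] N\PP  lex  "cat"
[5,7] S  >  k=6
[4,7] S\S  >  k=5
[3,7] S\N  <B  k=4
[0,7] S  <  k=3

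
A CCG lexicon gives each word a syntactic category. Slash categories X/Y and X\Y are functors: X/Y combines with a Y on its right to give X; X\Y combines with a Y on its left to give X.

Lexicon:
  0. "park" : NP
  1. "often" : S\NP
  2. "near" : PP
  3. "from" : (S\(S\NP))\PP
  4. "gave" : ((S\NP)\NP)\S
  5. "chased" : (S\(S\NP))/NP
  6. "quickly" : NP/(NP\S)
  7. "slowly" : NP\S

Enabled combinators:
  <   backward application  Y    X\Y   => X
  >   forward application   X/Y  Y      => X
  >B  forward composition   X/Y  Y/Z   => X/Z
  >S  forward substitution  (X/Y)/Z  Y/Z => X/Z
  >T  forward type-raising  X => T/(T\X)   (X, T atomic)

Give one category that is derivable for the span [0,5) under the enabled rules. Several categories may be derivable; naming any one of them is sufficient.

S\NP

[0,8] S   <
  [0,5] S\NP   <
    [0,1] "park" : NP
    [1,5] (S\NP)\NP   <
      [1,4] S   <
        [1,2] "often" : S\NP
        [2,4] S\(S\NP)   <
          [2,3] "near" : PP
          [3,4] "from" : (S\(S\NP))\PP
      [4,5] "gave" : ((S\NP)\NP)\S
  [5,8] S\(S\NP)   >
    [5,6] "chased" : (S\(S\NP))/NP
    [6,8] NP   >
      [6,7] "quickly" : NP/(NP\S)
      [7,8] "slowly" : NP\S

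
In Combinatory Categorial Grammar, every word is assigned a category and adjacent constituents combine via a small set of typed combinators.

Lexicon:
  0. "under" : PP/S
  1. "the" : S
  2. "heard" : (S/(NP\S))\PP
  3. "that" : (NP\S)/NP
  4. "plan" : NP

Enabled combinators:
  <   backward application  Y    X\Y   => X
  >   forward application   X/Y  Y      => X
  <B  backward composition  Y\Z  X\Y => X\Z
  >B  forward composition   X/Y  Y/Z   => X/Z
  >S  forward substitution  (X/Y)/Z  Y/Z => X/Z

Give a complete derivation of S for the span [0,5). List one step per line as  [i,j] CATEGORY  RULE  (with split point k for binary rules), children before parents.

[0,1] PP/S  lex  "under"
[1,2] S  lex  "the"
[0,2] PP  >  k=1
[2,3] (S/(NP\S))\PP  lex  "heard"
[0,3] S/(NP\S)  <  k=2
[3,4] (NP\S)/NP  lex  "that"
[4,5] NP  lex  "plan"
[3,5] NP\S  >  k=4
[0,5] S  >  k=3

[0,5] S   >
  [0,3] S/(NP\S)   <
    [0,2] PP   >
      [0,1] "under" : PP/S
      [1,2] "the" : S
    [2,3] "heard" : (S/(NP\S))\PP
  [3,5] NP\S   >
    [3,4] "that" : (NP\S)/NP
    [4,5] "plan" : NP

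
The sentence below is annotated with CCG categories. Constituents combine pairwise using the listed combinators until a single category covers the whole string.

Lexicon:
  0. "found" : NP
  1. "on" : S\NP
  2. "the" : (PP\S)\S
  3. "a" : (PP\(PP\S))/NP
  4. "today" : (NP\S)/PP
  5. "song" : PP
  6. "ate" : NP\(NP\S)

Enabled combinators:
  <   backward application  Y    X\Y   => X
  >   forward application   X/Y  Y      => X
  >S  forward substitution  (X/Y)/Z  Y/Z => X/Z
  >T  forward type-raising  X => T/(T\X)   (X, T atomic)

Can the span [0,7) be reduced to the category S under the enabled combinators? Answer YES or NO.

NO

NP S\NP (PP\S)\S (PP\(PP\S))/NP (NP\S)/PP PP NP\(NP\S)
CKY chart[0,7] = {N/(N\PP), NP/(NP\PP), PP, PP/(PP\PP), S/(S\PP)}; S ∉ chart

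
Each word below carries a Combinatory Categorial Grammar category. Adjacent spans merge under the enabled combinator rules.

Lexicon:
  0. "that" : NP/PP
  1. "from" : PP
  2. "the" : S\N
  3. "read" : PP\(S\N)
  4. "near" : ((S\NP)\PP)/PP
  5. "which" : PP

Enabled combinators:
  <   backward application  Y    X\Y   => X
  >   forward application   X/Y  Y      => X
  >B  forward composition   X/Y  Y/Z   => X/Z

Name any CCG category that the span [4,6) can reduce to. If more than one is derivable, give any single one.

[0,6] S   <
  [0,2] NP   >
    [0,1] "that" : NP/PP
    [1,2] "from" : PP
  [2,6] S\NP   <
    [2,4] PP   <
      [2,3] "the" : S\N
      [3,4] "read" : PP\(S\N)
    [4,6] (S\NP)\PP   >
      [4,5] "near" : ((S\NP)\PP)/PP
      [5,6] "which" : PP

(S\NP)\PP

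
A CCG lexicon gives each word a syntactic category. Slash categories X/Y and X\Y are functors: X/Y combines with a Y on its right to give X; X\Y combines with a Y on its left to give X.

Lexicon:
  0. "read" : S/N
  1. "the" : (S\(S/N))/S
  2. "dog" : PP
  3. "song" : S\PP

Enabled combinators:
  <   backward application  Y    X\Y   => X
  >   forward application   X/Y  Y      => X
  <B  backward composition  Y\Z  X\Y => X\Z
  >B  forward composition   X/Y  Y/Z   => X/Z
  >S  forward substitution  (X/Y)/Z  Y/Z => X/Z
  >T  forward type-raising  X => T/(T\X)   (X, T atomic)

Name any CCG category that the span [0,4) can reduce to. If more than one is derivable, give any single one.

[0,4] S   <
  [0,1] "read" : S/N
  [1,4] S\(S/N)   >
    [1,2] "the" : (S\(S/N))/S
    [2,4] S   <
      [2,3] "dog" : PP
      [3,4] "song" : S\PP

S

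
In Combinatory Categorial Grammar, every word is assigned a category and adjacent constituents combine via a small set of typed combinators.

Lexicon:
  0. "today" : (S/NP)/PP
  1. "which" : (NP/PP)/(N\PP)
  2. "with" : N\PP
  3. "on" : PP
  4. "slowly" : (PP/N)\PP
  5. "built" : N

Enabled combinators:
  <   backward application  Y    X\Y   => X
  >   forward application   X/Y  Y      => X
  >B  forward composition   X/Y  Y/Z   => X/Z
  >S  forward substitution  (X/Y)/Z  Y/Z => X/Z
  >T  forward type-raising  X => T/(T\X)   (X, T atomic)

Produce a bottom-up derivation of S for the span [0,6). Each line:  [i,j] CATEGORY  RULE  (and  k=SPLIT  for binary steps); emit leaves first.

[0,6] S   >
  [0,3] S/PP   >S
    [0,1] "today" : (S/NP)/PP
    [1,3] NP/PP   >
      [1,2] "which" : (NP/PP)/(N\PP)
      [2,3] "with" : N\PP
  [3,6] PP   >
    [3,5] PP/N   <
      [3,4] "on" : PP
      [4,5] "slowly" : (PP/N)\PP
    [5,6] "built" : N

[0,1] (S/NP)/PP  lex  "today"
[1,2] (NP/PP)/(N\PP)  lex  "which"
[2,3] N\PP  lex  "with"
[1,3] NP/PP  >  k=2
[0,3] S/PP  >S  k=1
[3,4] PP  lex  "on"
[4,5] (PP/N)\PP  lex  "slowly"
[3,5] PP/N  <  k=4
[5,6] N  lex  "built"
[3,6] PP  >  k=5
[0,6] S  >  k=3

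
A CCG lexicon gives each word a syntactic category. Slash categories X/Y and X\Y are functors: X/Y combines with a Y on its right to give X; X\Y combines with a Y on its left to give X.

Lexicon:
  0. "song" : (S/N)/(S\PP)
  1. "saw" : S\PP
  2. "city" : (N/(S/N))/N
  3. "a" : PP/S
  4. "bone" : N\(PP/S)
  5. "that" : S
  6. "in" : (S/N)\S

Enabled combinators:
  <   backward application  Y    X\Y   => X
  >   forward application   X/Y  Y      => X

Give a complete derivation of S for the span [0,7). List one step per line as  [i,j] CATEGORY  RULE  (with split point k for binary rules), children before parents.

[0,7] S   >
  [0,2] S/N   >
    [0,1] "song" : (S/N)/(S\PP)
    [1,2] "saw" : S\PP
  [2,7] N   >
    [2,5] N/(S/N)   >
      [2,3] "city" : (N/(S/N))/N
      [3,5] N   <
        [3,4] "a" : PP/S
        [4,5] "bone" : N\(PP/S)
    [5,7] S/N   <
      [5,6] "that" : S
      [6,7] "in" : (S/N)\S

[0,1] (S/N)/(S\PP)  lex  "song"
[1,2] S\PP  lex  "saw"
[0,2] S/N  >  k=1
[2,3] (N/(S/N))/N  lex  "city"
[3,4] PP/S  lex  "a"
[4,5] N\(PP/S)  lex  "bone"
[3,5] N  <  k=4
[2,5] N/(S/N)  >  k=3
[5,6] S  lex  "that"
[6,7] (S/N)\S  lex  "in"
[5,7] S/N  <  k=6
[2,7] N  >  k=5
[0,7] S  >  k=2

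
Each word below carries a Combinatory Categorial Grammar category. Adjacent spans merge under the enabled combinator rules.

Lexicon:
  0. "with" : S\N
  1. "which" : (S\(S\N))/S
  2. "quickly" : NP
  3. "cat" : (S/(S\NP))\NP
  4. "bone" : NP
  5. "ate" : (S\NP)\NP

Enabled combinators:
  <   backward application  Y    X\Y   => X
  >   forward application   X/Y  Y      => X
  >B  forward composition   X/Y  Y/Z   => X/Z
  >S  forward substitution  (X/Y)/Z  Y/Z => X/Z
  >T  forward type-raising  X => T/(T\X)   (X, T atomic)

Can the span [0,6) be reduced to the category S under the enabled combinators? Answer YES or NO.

[0,6] S   <
  [0,1] "with" : S\N
  [1,6] S\(S\N)   >
    [1,2] "which" : (S\(S\N))/S
    [2,6] S   >
      [2,4] S/(S\NP)   <
        [2,3] "quickly" : NP
        [3,4] "cat" : (S/(S\NP))\NP
      [4,6] S\NP   <
        [4,5] "bone" : NP
        [5,6] "ate" : (S\NP)\NP

YES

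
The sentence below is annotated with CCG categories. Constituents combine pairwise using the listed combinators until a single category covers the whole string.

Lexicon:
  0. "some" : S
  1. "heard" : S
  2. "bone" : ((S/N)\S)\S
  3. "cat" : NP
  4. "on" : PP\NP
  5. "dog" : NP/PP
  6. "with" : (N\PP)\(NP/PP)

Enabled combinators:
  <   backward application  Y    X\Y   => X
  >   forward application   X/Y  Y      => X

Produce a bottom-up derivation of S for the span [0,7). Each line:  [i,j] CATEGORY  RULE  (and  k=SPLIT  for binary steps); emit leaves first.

[0,1] S  lex  "some"
[1,2] S  lex  "heard"
[2,3] ((S/N)\S)\S  lex  "bone"
[1,3] (S/N)\S  <  k=2
[0,3] S/N  <  k=1
[3,4] NP  lex  "cat"
[4,5] PP\NP  lex  "on"
[3,5] PP  <  k=4
[5,6] NP/PP  lex  "dog"
[6,7] (N\PP)\(NP/PP)  lex  "with"
[5,7] N\PP  <  k=6
[3,7] N  <  k=5
[0,7] S  >  k=3

[0,7] S   >
  [0,3] S/N   <
    [0,1] "some" : S
    [1,3] (S/N)\S   <
      [1,2] "heard" : S
      [2,3] "bone" : ((S/N)\S)\S
  [3,7] N   <
    [3,5] PP   <
      [3,4] "cat" : NP
      [4,5] "on" : PP\NP
    [5,7] N\PP   <
      [5,6] "dog" : NP/PP
      [6,7] "with" : (N\PP)\(NP/PP)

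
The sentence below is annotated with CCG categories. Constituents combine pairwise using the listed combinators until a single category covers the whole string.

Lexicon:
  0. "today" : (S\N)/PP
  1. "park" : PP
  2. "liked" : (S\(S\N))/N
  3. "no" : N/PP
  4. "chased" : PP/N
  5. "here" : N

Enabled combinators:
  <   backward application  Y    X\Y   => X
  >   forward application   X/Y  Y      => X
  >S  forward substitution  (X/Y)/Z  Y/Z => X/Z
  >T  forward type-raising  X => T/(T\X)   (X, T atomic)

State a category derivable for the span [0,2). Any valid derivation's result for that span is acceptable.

[0,6] S   <
  [0,2] S\N   >
    [0,1] "today" : (S\N)/PP
    [1,2] "park" : PP
  [2,6] S\(S\N)   >
    [2,3] "liked" : (S\(S\N))/N
    [3,6] N   >
      [3,4] "no" : N/PP
      [4,6] PP   >
        [4,5] "chased" : PP/N
        [5,6] "here" : N

S\N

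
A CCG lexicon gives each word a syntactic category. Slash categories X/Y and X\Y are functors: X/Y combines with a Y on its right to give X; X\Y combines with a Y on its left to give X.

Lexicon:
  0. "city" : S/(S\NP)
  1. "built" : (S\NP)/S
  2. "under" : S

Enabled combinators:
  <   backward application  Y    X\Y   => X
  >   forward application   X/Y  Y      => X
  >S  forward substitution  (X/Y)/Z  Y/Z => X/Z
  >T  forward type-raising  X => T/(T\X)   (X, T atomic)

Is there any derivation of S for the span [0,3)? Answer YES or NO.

[0,3] S   >
  [0,1] "city" : S/(S\NP)
  [1,3] S\NP   >
    [1,2] "built" : (S\NP)/S
    [2,3] "under" : S

YES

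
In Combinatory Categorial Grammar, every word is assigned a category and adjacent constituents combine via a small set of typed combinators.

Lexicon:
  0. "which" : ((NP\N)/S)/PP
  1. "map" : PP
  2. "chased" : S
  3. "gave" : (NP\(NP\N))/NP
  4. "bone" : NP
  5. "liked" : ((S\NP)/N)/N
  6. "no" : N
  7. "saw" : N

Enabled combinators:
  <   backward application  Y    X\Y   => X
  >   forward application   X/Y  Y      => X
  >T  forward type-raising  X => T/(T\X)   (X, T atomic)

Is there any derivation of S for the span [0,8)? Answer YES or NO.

[0,8] S   <
  [0,5] NP   <
    [0,3] NP\N   >
      [0,2] (NP\N)/S   >
        [0,1] "which" : ((NP\N)/S)/PP
        [1,2] "map" : PP
      [2,3] "chased" : S
    [3,5] NP\(NP\N)   >
      [3,4] "gave" : (NP\(NP\N))/NP
      [4,5] "bone" : NP
  [5,8] S\NP   >
    [5,7] (S\NP)/N   >
      [5,6] "liked" : ((S\NP)/N)/N
      [6,7] "no" : N
    [7,8] "saw" : N

YES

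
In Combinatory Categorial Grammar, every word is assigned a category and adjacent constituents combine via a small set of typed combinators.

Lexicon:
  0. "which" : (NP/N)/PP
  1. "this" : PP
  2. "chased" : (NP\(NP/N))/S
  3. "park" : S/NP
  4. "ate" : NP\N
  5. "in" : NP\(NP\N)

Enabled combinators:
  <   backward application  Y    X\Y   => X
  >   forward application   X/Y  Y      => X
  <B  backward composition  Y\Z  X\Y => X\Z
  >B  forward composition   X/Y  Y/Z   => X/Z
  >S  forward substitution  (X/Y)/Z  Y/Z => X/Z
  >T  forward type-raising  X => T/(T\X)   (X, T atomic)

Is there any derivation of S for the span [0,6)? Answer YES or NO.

(NP/N)/PP PP (NP\(NP/N))/S S/NP NP\N NP\(NP\N)
CKY chart[0,6] = {N/(N\NP), NP, NP/(NP\NP), PP/(PP\NP), S/(S\NP)}; S ∉ chart

NO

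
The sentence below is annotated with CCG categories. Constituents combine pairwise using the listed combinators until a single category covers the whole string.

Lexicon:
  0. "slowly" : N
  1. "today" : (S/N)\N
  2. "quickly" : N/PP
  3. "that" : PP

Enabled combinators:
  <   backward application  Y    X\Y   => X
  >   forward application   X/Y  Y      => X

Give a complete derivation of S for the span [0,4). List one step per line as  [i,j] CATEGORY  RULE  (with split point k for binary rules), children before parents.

[0,1] N  lex  "slowly"
[1,2] (S/N)\N  lex  "today"
[0,2] S/N  <  k=1
[2,3] N/PP  lex  "quickly"
[3,4] PP  lex  "that"
[2,4] N  >  k=3
[0,4] S  >  k=2

[0,4] S   >
  [0,2] S/N   <
    [0,1] "slowly" : N
    [1,2] "today" : (S/N)\N
  [2,4] N   >
    [2,3] "quickly" : N/PP
    [3,4] "that" : PP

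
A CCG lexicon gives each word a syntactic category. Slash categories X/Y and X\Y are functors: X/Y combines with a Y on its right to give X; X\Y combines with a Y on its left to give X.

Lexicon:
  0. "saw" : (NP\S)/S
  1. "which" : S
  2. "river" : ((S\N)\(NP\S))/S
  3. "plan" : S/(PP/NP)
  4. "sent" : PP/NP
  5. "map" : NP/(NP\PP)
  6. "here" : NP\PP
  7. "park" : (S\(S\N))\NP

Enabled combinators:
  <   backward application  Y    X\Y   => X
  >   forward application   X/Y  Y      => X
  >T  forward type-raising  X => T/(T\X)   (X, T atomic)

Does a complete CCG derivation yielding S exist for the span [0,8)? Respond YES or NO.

[0,8] S   <
  [0,5] S\N   <
    [0,2] NP\S   >
      [0,1] "saw" : (NP\S)/S
      [1,2] "which" : S
    [2,5] (S\N)\(NP\S)   >
      [2,3] "river" : ((S\N)\(NP\S))/S
      [3,5] S   >
        [3,4] "plan" : S/(PP/NP)
        [4,5] "sent" : PP/NP
  [5,8] S\(S\N)   <
    [5,7] NP   >
      [5,6] "map" : NP/(NP\PP)
      [6,7] "here" : NP\PP
    [7,8] "park" : (S\(S\N))\NP

YES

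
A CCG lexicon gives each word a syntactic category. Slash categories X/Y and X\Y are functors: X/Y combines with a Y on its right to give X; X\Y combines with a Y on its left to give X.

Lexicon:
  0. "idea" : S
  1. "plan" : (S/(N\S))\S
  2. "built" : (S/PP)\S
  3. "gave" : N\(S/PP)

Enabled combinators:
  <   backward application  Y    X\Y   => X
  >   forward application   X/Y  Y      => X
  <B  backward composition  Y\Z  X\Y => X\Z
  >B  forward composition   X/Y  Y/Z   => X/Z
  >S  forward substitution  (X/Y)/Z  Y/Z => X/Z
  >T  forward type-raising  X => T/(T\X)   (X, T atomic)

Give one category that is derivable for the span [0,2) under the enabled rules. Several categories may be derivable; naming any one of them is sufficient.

[0,4] S   >
  [0,2] S/(N\S)   <
    [0,1] "idea" : S
    [1,2] "plan" : (S/(N\S))\S
  [2,4] N\S   <B
    [2,3] "built" : (S/PP)\S
    [3,4] "gave" : N\(S/PP)

S/(N\S)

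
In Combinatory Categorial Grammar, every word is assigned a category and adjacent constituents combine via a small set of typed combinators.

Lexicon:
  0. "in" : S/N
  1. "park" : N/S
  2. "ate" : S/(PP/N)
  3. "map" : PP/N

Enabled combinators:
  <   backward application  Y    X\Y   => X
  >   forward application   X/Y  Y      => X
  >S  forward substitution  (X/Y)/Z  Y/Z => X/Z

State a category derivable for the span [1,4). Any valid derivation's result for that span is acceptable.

N

[0,4] S   >
  [0,1] "in" : S/N
  [1,4] N   >
    [1,2] "park" : N/S
    [2,4] S   >
      [2,3] "ate" : S/(PP/N)
      [3,4] "map" : PP/N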